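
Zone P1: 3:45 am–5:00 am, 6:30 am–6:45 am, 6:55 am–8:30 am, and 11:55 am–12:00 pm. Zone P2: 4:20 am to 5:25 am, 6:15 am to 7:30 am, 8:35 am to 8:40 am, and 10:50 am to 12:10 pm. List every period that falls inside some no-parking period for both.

3:45 am-5:00 am meets the second set on 4:20 am-5:00 am.
6:30 am-6:45 am meets the second set on 6:30 am-6:45 am.
6:55 am-8:30 am meets the second set on 6:55 am-7:30 am.
11:55 am-12:00 pm meets the second set on 11:55 am-12:00 pm.

4:20 am-5:00 am, 6:30 am-6:45 am, 6:55 am-7:30 am, 11:55 am-12:00 pm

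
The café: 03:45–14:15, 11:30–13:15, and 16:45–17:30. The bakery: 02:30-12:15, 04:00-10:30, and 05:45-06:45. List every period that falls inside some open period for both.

Merge the first list: 03:45–14:15, 16:45–17:30.
Merge the second list: 02:30–12:15.
03:45–14:15 meets the second set on 03:45–12:15.
16:45–17:30: no overlap with the second set.

03:45–12:15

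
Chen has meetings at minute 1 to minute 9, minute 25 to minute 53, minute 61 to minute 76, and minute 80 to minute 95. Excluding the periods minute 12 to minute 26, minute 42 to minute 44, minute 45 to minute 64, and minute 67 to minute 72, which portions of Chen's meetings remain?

minute 1 to minute 9, minute 26 to minute 42, minute 44 to minute 45, minute 64 to minute 67, minute 72 to minute 76, minute 80 to minute 95

minute 1 to minute 9 is untouched.
minute 25 to minute 53 with B removed leaves minute 26 to minute 42, minute 44 to minute 45.
minute 61 to minute 76 with B removed leaves minute 64 to minute 67, minute 72 to minute 76.
minute 80 to minute 95 is untouched.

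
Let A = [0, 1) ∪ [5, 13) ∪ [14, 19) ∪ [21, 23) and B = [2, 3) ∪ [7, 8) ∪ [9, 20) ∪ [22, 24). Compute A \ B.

[0, 1) ∪ [5, 7) ∪ [8, 9) ∪ [21, 22)

[0, 1) is untouched.
[5, 13) with B removed leaves [5, 7), [8, 9).
[14, 19) lies entirely inside B → drops out.
[21, 23) with B removed leaves [21, 22).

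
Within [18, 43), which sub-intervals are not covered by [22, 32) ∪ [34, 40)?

[18, 22) ∪ [32, 34) ∪ [40, 43)

After merging, the occupied span is [22, 32), [34, 40).
Gaps within [18, 43): [18, 22), [32, 34), [40, 43).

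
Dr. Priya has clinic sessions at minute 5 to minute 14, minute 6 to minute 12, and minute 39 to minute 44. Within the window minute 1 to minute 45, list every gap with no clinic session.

The merged coverage is minute 5 to minute 14, minute 39 to minute 44.
Gaps within minute 1 to minute 45: minute 1 to minute 5, minute 14 to minute 39, minute 44 to minute 45.

minute 1 to minute 5, minute 14 to minute 39, minute 44 to minute 45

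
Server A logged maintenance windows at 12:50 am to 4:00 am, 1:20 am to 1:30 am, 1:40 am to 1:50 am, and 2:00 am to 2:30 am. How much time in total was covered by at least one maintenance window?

3 h 10 min

Merged: 12:50 am–4:00 am.
Length: 3 h 10 min.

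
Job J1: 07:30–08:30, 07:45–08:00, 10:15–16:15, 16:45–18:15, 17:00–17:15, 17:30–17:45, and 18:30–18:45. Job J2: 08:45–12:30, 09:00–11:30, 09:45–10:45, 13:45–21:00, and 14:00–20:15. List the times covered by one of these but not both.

Merge the first list: 07:30–08:30, 10:15–16:15, 16:45–18:15, 18:30–18:45.
Merge the second list: 08:45–12:30, 13:45–21:00.
A but not B: 07:30–08:30, 12:30–13:45.
B but not A: 08:45–10:15, 16:15–16:45, 18:15–18:30, 18:45–21:00.
Combining gives A △ B.

07:30–08:30, 08:45–10:15, 12:30–13:45, 16:15–16:45, 18:15–18:30, 18:45–21:00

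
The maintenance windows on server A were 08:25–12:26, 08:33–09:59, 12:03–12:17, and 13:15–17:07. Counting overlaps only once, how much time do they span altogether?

Merged: 08:25-12:26, 13:15-17:07.
Lengths: 4 h 1 min + 3 h 52 min = 7 h 53 min.

7 h 53 min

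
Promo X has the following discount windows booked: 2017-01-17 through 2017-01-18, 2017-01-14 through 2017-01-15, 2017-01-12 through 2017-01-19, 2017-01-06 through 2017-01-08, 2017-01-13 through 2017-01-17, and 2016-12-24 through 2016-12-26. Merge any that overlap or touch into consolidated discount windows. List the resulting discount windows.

2016-12-24 through 2016-12-26, 2017-01-06 through 2017-01-08, 2017-01-12 through 2017-01-19

Sort by start: 2016-12-24 through 2016-12-26, 2017-01-06 through 2017-01-08, 2017-01-12 through 2017-01-19, 2017-01-13 through 2017-01-17, 2017-01-14 through 2017-01-15, 2017-01-17 through 2017-01-18.
2017-01-06 through 2017-01-08 is disjoint → start new block.
2017-01-12 through 2017-01-19 is disjoint → start new block.
2017-01-13 through 2017-01-17 overlaps/touches 2017-01-12 through 2017-01-19 → extend to 2017-01-12 through 2017-01-19.
2017-01-14 through 2017-01-15 overlaps/touches 2017-01-12 through 2017-01-19 → extend to 2017-01-12 through 2017-01-19.
2017-01-17 through 2017-01-18 overlaps/touches 2017-01-12 through 2017-01-19 → extend to 2017-01-12 through 2017-01-19.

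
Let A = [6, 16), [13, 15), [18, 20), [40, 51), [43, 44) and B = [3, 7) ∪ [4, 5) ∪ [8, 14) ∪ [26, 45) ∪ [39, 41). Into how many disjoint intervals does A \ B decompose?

First set merges to [6, 16), [18, 20), [40, 51).
Second set merges to [3, 7), [8, 14), [26, 45).
A \ B = [7, 8), [14, 16), [18, 20), [45, 51).
That is 4 disjoint pieces.

4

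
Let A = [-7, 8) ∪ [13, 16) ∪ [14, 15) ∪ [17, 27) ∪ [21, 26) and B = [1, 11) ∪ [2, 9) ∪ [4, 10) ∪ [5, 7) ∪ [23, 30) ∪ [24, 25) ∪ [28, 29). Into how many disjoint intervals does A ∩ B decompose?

A, merged: [-7, 8), [13, 16), [17, 27).
B, merged: [1, 11), [23, 30).
A ∩ B = [1, 8), [23, 27).
That is 2 disjoint pieces.

2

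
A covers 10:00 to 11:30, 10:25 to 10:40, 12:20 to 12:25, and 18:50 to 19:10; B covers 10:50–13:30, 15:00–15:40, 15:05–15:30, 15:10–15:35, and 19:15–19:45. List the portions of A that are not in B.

10:00-10:50, 18:50-19:10

First set merges to 10:00-11:30, 12:20-12:25, 18:50-19:10.
Second set merges to 10:50-13:30, 15:00-15:40, 19:15-19:45.
10:00-11:30 \ B = 10:00-10:50.
12:20-12:25: entirely removed.
18:50-19:10: nothing removed.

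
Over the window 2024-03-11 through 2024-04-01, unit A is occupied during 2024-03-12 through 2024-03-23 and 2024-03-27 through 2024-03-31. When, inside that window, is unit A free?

2024-03-11 through 2024-03-11, 2024-03-24 through 2024-03-26, 2024-04-01 through 2024-04-01

After merging, the occupied span is 2024-03-12 through 2024-03-23, 2024-03-27 through 2024-03-31.
Gaps within 2024-03-11 through 2024-04-01: 2024-03-11 through 2024-03-11, 2024-03-24 through 2024-03-26, 2024-04-01 through 2024-04-01.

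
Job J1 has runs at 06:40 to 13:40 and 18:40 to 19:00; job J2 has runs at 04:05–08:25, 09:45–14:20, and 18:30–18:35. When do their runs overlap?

06:40-08:25, 09:45-13:40

06:40-13:40 overlaps B on 06:40-08:25, 09:45-13:40.
18:40-19:00 falls entirely outside B.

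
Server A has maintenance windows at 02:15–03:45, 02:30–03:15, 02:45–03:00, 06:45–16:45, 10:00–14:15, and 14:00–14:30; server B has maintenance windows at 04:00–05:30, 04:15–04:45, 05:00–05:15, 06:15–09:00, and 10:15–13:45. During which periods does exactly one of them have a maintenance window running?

02:15–03:45, 04:00–05:30, 06:15–06:45, 09:00–10:15, 13:45–16:45

A, merged: 02:15–03:45, 06:45–16:45.
B, merged: 04:00–05:30, 06:15–09:00, 10:15–13:45.
Only in the first: 02:15–03:45, 09:00–10:15, 13:45–16:45.
Only in the second: 04:00–05:30, 06:15–06:45.
Together these are the periods covered by exactly one.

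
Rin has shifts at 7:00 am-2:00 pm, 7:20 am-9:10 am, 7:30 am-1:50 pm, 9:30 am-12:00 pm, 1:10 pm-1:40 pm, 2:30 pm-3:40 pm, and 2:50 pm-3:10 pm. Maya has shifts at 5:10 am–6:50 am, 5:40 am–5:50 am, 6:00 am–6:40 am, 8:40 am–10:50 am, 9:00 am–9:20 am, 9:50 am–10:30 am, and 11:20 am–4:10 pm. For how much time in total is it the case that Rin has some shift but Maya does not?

First set merges to 7:00 am–2:00 pm, 2:30 pm–3:40 pm.
Second set merges to 5:10 am–6:50 am, 8:40 am–10:50 am, 11:20 am–4:10 pm.
A \ B = 7:00 am–8:40 am, 10:50 am–11:20 am.
Total: 1 h 40 min + 30 min = 2 h 10 min.

2 h 10 min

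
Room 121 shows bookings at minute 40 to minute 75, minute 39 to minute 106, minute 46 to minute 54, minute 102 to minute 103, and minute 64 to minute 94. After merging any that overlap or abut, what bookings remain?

minute 39 to minute 106

Sort by start: minute 39 to minute 106, minute 40 to minute 75, minute 46 to minute 54, minute 64 to minute 94, minute 102 to minute 103.
minute 40 to minute 75 overlaps/touches minute 39 to minute 106 → extend to minute 39 to minute 106.
minute 46 to minute 54 overlaps/touches minute 39 to minute 106 → extend to minute 39 to minute 106.
minute 64 to minute 94 overlaps/touches minute 39 to minute 106 → extend to minute 39 to minute 106.
minute 102 to minute 103 overlaps/touches minute 39 to minute 106 → extend to minute 39 to minute 106.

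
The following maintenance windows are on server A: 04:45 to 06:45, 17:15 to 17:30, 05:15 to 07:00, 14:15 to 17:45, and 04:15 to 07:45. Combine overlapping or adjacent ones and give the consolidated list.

Sort by start: 04:15–07:45, 04:45–06:45, 05:15–07:00, 14:15–17:45, 17:15–17:30.
04:45–06:45 overlaps/touches 04:15–07:45 → extend to 04:15–07:45.
05:15–07:00 overlaps/touches 04:15–07:45 → extend to 04:15–07:45.
14:15–17:45 is disjoint → start new block.
17:15–17:30 overlaps/touches 14:15–17:45 → extend to 14:15–17:45.

04:15–07:45, 14:15–17:45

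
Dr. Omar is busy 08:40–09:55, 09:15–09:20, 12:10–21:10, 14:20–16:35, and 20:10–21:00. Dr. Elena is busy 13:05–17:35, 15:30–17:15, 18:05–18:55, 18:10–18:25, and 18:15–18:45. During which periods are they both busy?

First set merges to 08:40–09:55, 12:10–21:10.
Second set merges to 13:05–17:35, 18:05–18:55.
08:40–09:55: no overlap with the second set.
12:10–21:10 meets the second set on 13:05–17:35, 18:05–18:55.

13:05–17:35, 18:05–18:55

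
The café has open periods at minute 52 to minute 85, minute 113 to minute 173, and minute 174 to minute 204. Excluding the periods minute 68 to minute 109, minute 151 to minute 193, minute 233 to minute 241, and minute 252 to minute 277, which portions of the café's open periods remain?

minute 52 to minute 85 minus B → minute 52 to minute 68.
minute 113 to minute 173 minus B → minute 113 to minute 151.
minute 174 to minute 204 minus B → minute 193 to minute 204.

minute 52 to minute 68, minute 113 to minute 151, minute 193 to minute 204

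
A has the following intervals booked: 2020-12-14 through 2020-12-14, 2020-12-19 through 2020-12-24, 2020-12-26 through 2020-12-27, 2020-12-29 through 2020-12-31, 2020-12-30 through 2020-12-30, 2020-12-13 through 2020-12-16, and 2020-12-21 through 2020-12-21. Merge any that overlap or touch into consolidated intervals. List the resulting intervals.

Sort by start: 2020-12-13 through 2020-12-16, 2020-12-14 through 2020-12-14, 2020-12-19 through 2020-12-24, 2020-12-21 through 2020-12-21, 2020-12-26 through 2020-12-27, 2020-12-29 through 2020-12-31, 2020-12-30 through 2020-12-30.
2020-12-14 through 2020-12-14 overlaps/touches 2020-12-13 through 2020-12-16 → extend to 2020-12-13 through 2020-12-16.
2020-12-19 through 2020-12-24 is disjoint → start new block.
2020-12-21 through 2020-12-21 overlaps/touches 2020-12-19 through 2020-12-24 → extend to 2020-12-19 through 2020-12-24.
2020-12-26 through 2020-12-27 is disjoint → start new block.
2020-12-29 through 2020-12-31 is disjoint → start new block.
2020-12-30 through 2020-12-30 overlaps/touches 2020-12-29 through 2020-12-31 → extend to 2020-12-29 through 2020-12-31.

2020-12-13 through 2020-12-16, 2020-12-19 through 2020-12-24, 2020-12-26 through 2020-12-27, 2020-12-29 through 2020-12-31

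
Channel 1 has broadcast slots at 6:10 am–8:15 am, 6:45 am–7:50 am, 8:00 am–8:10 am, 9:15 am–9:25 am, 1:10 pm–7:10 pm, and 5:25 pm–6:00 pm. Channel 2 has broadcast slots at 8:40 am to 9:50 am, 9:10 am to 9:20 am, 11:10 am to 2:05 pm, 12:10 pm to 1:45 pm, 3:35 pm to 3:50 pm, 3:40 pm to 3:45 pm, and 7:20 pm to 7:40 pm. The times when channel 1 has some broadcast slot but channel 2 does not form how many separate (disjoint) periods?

3

First set merges to 6:10 am–8:15 am, 9:15 am–9:25 am, 1:10 pm–7:10 pm.
Second set merges to 8:40 am–9:50 am, 11:10 am–2:05 pm, 3:35 pm–3:50 pm, 7:20 pm–7:40 pm.
A \ B = 6:10 am–8:15 am, 2:05 pm–3:35 pm, 3:50 pm–7:10 pm.
That is 3 disjoint pieces.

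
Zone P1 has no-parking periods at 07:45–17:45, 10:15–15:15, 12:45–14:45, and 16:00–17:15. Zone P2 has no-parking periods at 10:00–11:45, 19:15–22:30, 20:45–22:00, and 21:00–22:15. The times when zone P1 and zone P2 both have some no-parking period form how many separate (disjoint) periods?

1

A, merged: 07:45–17:45.
B, merged: 10:00–11:45, 19:15–22:30.
A ∩ B = 10:00–11:45.
That is 1 disjoint piece.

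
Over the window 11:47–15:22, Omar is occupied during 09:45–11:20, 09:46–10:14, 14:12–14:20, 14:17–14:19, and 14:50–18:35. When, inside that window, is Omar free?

11:47–14:12, 14:20–14:50

Covered (merged): 09:45–11:20, 14:12–14:20, 14:50–18:35.
Gaps within 11:47–15:22: 11:47–14:12, 14:20–14:50.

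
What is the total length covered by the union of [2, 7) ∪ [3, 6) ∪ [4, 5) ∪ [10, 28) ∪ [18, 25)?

23

Merged: [2, 7), [10, 28).
Lengths: 5 + 18 = 23.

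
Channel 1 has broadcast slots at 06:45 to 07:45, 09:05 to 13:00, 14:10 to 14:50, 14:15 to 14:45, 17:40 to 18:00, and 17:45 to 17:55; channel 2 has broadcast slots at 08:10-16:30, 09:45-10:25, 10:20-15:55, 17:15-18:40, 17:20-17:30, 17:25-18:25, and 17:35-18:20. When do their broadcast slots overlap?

09:05-13:00, 14:10-14:50, 17:40-18:00

Merge the first list: 06:45-07:45, 09:05-13:00, 14:10-14:50, 17:40-18:00.
Merge the second list: 08:10-16:30, 17:15-18:40.
06:45-07:45 meets no B interval.
09:05-13:00 ∩ B → 09:05-13:00.
14:10-14:50 ∩ B → 14:10-14:50.
17:40-18:00 ∩ B → 17:40-18:00.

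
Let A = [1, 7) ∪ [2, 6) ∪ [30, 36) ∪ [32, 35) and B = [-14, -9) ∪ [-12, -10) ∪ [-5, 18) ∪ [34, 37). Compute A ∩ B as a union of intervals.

First set merges to [1, 7), [30, 36).
Second set merges to [-14, -9), [-5, 18), [34, 37).
[1, 7) overlaps B on [1, 7).
[30, 36) overlaps B on [34, 36).

[1, 7) ∪ [34, 36)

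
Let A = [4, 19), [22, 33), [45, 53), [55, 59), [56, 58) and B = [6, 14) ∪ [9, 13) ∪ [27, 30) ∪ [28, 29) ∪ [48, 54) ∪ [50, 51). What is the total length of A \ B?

Merge the first list: [4, 19), [22, 33), [45, 53), [55, 59).
Merge the second list: [6, 14), [27, 30), [48, 54).
A \ B = [4, 6), [14, 19), [22, 27), [30, 33), [45, 48), [55, 59).
Total: 2 + 5 + 5 + 3 + 3 + 4 = 22.

22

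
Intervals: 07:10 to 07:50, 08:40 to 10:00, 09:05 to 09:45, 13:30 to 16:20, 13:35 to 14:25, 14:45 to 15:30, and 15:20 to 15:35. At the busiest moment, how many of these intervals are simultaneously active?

3

Sweep endpoints in order; track running count of active intervals.
Peak of 3 reached at 15:20.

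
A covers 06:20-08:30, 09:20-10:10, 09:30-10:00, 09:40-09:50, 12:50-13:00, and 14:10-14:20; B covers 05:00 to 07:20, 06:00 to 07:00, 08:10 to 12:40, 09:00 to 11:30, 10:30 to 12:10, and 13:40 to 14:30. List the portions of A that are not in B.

First set merges to 06:20–08:30, 09:20–10:10, 12:50–13:00, 14:10–14:20.
Second set merges to 05:00–07:20, 08:10–12:40, 13:40–14:30.
06:20–08:30 minus B → 07:20–08:10.
09:20–10:10: fully covered by B → removed.
12:50–13:00: no B overlap → unchanged.
14:10–14:20: fully covered by B → removed.

07:20–08:10, 12:50–13:00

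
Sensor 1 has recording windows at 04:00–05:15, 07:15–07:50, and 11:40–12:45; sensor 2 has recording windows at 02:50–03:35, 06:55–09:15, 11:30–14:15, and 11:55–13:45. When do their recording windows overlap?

07:15-07:50, 11:40-12:45

B, merged: 02:50-03:35, 06:55-09:15, 11:30-14:15.
04:00-05:15 falls entirely outside B.
07:15-07:50 overlaps B on 07:15-07:50.
11:40-12:45 overlaps B on 11:40-12:45.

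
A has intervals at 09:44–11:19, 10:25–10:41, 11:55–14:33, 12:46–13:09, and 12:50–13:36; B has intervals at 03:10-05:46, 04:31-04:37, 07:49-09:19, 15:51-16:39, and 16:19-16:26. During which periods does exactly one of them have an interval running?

03:10–05:46, 07:49–09:19, 09:44–11:19, 11:55–14:33, 15:51–16:39

A, merged: 09:44–11:19, 11:55–14:33.
B, merged: 03:10–05:46, 07:49–09:19, 15:51–16:39.
A but not B: 09:44–11:19, 11:55–14:33.
B but not A: 03:10–05:46, 07:49–09:19, 15:51–16:39.
Combining gives A △ B.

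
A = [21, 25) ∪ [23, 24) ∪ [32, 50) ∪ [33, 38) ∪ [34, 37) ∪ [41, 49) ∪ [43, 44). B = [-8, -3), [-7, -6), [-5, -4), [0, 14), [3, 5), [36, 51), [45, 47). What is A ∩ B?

A, merged: [21, 25), [32, 50).
B, merged: [-8, -3), [0, 14), [36, 51).
[21, 25) falls entirely outside B.
[32, 50) overlaps B on [36, 50).

[36, 50)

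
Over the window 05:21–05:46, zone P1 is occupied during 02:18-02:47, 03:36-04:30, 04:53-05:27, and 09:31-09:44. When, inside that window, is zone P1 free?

After merging, the occupied span is 02:18–02:47, 03:36–04:30, 04:53–05:27, 09:31–09:44.
Uncovered inside 05:21–05:46: 05:27–05:46.

05:27–05:46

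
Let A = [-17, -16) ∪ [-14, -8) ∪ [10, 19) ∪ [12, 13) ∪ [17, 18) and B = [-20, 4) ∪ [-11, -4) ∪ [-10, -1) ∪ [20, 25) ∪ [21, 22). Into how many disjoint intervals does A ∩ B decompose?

A, merged: [-17, -16), [-14, -8), [10, 19).
B, merged: [-20, 4), [20, 25).
A ∩ B = [-17, -16), [-14, -8).
That is 2 disjoint pieces.

2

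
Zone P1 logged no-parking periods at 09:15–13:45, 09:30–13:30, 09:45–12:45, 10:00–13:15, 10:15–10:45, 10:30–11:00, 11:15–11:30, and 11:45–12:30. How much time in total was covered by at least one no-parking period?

Merged: 09:15-13:45.
Length: 4 h 30 min.

4 h 30 min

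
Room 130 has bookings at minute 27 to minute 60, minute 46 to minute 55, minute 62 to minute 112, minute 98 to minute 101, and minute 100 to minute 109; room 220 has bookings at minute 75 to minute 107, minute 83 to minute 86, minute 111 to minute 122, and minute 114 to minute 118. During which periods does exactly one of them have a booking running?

minute 27 to minute 60, minute 62 to minute 75, minute 107 to minute 111, minute 112 to minute 122

Merge the first list: minute 27 to minute 60, minute 62 to minute 112.
Merge the second list: minute 75 to minute 107, minute 111 to minute 122.
Only in the first: minute 27 to minute 60, minute 62 to minute 75, minute 107 to minute 111.
Only in the second: minute 112 to minute 122.
Together these are the periods covered by exactly one.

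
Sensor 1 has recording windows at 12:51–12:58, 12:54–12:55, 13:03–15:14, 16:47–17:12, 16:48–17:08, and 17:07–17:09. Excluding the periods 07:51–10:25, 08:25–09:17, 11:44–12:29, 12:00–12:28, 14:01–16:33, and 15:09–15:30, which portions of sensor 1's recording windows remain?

12:51–12:58, 13:03–14:01, 16:47–17:12

A, merged: 12:51–12:58, 13:03–15:14, 16:47–17:12.
B, merged: 07:51–10:25, 11:44–12:29, 14:01–16:33.
12:51–12:58 is untouched.
13:03–15:14 with B removed leaves 13:03–14:01.
16:47–17:12 is untouched.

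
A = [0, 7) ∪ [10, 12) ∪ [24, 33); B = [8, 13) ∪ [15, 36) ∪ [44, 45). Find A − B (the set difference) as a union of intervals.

[0, 7)

[0, 7): nothing removed.
[10, 12): entirely removed.
[24, 33): entirely removed.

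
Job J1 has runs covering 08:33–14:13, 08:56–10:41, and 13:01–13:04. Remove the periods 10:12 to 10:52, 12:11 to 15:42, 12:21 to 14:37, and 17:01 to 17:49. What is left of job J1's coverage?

08:33–10:12, 10:52–12:11

A, merged: 08:33–14:13.
B, merged: 10:12–10:52, 12:11–15:42, 17:01–17:49.
08:33–14:13 \ B = 08:33–10:12, 10:52–12:11.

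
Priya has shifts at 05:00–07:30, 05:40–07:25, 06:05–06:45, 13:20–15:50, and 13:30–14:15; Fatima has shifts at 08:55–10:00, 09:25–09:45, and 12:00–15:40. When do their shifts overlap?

13:20–15:40

A, merged: 05:00–07:30, 13:20–15:50.
B, merged: 08:55–10:00, 12:00–15:40.
05:00–07:30 falls entirely outside B.
13:20–15:50 overlaps B on 13:20–15:40.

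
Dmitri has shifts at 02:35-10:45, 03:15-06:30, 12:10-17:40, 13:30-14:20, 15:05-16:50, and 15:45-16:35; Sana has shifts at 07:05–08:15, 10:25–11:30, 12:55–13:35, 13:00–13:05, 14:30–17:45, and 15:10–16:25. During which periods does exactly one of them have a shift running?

Merge the first list: 02:35–10:45, 12:10–17:40.
Merge the second list: 07:05–08:15, 10:25–11:30, 12:55–13:35, 14:30–17:45.
A but not B: 02:35–07:05, 08:15–10:25, 12:10–12:55, 13:35–14:30.
B but not A: 10:45–11:30, 17:40–17:45.
Combining gives A △ B.

02:35–07:05, 08:15–10:25, 10:45–11:30, 12:10–12:55, 13:35–14:30, 17:40–17:45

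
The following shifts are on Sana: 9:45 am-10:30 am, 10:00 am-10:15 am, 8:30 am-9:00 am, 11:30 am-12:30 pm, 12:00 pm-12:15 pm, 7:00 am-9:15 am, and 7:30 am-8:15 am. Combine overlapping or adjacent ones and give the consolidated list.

Sort by start: 7:00 am-9:15 am, 7:30 am-8:15 am, 8:30 am-9:00 am, 9:45 am-10:30 am, 10:00 am-10:15 am, 11:30 am-12:30 pm, 12:00 pm-12:15 pm.
7:30 am-8:15 am overlaps/touches 7:00 am-9:15 am → extend to 7:00 am-9:15 am.
8:30 am-9:00 am overlaps/touches 7:00 am-9:15 am → extend to 7:00 am-9:15 am.
9:45 am-10:30 am is disjoint → start new block.
10:00 am-10:15 am overlaps/touches 9:45 am-10:30 am → extend to 9:45 am-10:30 am.
11:30 am-12:30 pm is disjoint → start new block.
12:00 pm-12:15 pm overlaps/touches 11:30 am-12:30 pm → extend to 11:30 am-12:30 pm.

7:00 am-9:15 am, 9:45 am-10:30 am, 11:30 am-12:30 pm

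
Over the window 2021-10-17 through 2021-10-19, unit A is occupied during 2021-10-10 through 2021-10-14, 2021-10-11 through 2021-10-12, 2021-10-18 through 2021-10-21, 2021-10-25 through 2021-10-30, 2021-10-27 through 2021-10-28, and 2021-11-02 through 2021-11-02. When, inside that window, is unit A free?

2021-10-17 through 2021-10-17

After merging, the occupied span is 2021-10-10 through 2021-10-14, 2021-10-18 through 2021-10-21, 2021-10-25 through 2021-10-30, 2021-11-02 through 2021-11-02.
Uncovered inside 2021-10-17 through 2021-10-19: 2021-10-17 through 2021-10-17.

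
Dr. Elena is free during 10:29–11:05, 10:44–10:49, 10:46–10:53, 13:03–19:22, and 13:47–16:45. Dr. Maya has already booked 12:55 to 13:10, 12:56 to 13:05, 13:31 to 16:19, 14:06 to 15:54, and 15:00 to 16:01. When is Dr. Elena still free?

10:29–11:05, 13:10–13:31, 16:19–19:22

Merge the first list: 10:29–11:05, 13:03–19:22.
Merge the second list: 12:55–13:10, 13:31–16:19.
10:29–11:05: nothing removed.
13:03–19:22 \ B = 13:10–13:31, 16:19–19:22.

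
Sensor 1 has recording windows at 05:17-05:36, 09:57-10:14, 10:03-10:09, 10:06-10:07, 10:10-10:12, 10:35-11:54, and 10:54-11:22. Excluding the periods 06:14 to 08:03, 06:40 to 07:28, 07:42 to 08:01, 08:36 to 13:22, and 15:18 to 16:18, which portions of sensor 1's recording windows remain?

05:17-05:36

First set merges to 05:17-05:36, 09:57-10:14, 10:35-11:54.
Second set merges to 06:14-08:03, 08:36-13:22, 15:18-16:18.
05:17-05:36: nothing removed.
09:57-10:14: entirely removed.
10:35-11:54: entirely removed.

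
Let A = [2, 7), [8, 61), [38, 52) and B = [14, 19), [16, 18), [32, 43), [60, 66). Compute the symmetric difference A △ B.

[2, 7) ∪ [8, 14) ∪ [19, 32) ∪ [43, 60) ∪ [61, 66)

Merge the first list: [2, 7), [8, 61).
Merge the second list: [14, 19), [32, 43), [60, 66).
Only in the first: [2, 7), [8, 14), [19, 32), [43, 60).
Only in the second: [61, 66).
Together these are the periods covered by exactly one.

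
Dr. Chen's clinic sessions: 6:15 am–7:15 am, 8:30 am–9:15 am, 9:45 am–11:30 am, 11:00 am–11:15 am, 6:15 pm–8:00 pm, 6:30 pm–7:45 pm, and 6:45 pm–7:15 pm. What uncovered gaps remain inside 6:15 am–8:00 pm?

7:15 am-8:30 am, 9:15 am-9:45 am, 11:30 am-6:15 pm

After merging, the occupied span is 6:15 am-7:15 am, 8:30 am-9:15 am, 9:45 am-11:30 am, 6:15 pm-8:00 pm.
Uncovered inside 6:15 am-8:00 pm: 7:15 am-8:30 am, 9:15 am-9:45 am, 11:30 am-6:15 pm.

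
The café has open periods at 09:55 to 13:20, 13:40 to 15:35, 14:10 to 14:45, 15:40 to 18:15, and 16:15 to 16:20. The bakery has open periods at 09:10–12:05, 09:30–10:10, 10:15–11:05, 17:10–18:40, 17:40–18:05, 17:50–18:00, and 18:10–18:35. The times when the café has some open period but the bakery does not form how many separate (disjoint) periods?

Merge the first list: 09:55–13:20, 13:40–15:35, 15:40–18:15.
Merge the second list: 09:10–12:05, 17:10–18:40.
A \ B = 12:05–13:20, 13:40–15:35, 15:40–17:10.
That is 3 disjoint pieces.

3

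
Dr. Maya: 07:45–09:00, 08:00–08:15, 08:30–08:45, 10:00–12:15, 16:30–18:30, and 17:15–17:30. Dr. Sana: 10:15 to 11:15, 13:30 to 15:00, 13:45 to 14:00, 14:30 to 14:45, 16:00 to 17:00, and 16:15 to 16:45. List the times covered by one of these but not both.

07:45-09:00, 10:00-10:15, 11:15-12:15, 13:30-15:00, 16:00-16:30, 17:00-18:30

Merge the first list: 07:45-09:00, 10:00-12:15, 16:30-18:30.
Merge the second list: 10:15-11:15, 13:30-15:00, 16:00-17:00.
A \ B = 07:45-09:00, 10:00-10:15, 11:15-12:15, 17:00-18:30.
B \ A = 13:30-15:00, 16:00-16:30.
Union of the two gives the symmetric difference.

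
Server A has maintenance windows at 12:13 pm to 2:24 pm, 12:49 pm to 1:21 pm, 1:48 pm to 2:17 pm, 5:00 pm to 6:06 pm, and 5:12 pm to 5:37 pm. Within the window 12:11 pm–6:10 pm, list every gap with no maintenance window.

After merging, the occupied span is 12:13 pm–2:24 pm, 5:00 pm–6:06 pm.
Complement within 12:11 pm–6:10 pm: 12:11 pm–12:13 pm, 2:24 pm–5:00 pm, 6:06 pm–6:10 pm.

12:11 pm–12:13 pm, 2:24 pm–5:00 pm, 6:06 pm–6:10 pm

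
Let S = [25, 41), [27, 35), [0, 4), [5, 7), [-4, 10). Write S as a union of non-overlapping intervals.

[-4, 10) ∪ [25, 41)

Sort by start: [-4, 10), [0, 4), [5, 7), [25, 41), [27, 35).
[0, 4) overlaps/touches [-4, 10) → extend to [-4, 10).
[5, 7) overlaps/touches [-4, 10) → extend to [-4, 10).
[25, 41) is disjoint → start new block.
[27, 35) overlaps/touches [25, 41) → extend to [25, 41).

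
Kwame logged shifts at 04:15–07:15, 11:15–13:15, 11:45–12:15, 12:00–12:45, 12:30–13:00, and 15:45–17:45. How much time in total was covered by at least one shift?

Merged: 04:15–07:15, 11:15–13:15, 15:45–17:45.
Lengths: 3 h + 2 h + 2 h = 7 h.

7 h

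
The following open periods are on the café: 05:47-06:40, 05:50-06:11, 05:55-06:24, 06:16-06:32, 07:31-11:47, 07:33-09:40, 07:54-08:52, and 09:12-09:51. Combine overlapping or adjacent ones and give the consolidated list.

05:50–06:11 overlaps/touches 05:47–06:40 → extend to 05:47–06:40.
05:55–06:24 overlaps/touches 05:47–06:40 → extend to 05:47–06:40.
06:16–06:32 overlaps/touches 05:47–06:40 → extend to 05:47–06:40.
07:31–11:47 is disjoint → start new block.
07:33–09:40 overlaps/touches 07:31–11:47 → extend to 07:31–11:47.
07:54–08:52 overlaps/touches 07:31–11:47 → extend to 07:31–11:47.
09:12–09:51 overlaps/touches 07:31–11:47 → extend to 07:31–11:47.

05:47–06:40, 07:31–11:47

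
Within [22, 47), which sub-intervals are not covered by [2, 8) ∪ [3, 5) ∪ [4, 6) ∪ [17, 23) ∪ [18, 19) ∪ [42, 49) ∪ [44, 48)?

[23, 42)

The merged coverage is [2, 8), [17, 23), [42, 49).
Gaps within [22, 47): [23, 42).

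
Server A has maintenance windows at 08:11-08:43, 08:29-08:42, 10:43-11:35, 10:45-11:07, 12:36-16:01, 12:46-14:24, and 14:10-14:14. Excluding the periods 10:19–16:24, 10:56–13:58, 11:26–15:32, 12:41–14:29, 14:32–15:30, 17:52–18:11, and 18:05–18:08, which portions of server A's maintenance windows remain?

08:11–08:43

Merge the first list: 08:11–08:43, 10:43–11:35, 12:36–16:01.
Merge the second list: 10:19–16:24, 17:52–18:11.
08:11–08:43: nothing removed.
10:43–11:35: entirely removed.
12:36–16:01: entirely removed.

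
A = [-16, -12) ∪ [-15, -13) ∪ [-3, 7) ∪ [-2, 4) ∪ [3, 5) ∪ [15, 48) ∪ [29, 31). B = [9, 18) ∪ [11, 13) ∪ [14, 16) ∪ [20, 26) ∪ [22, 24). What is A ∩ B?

[15, 18) ∪ [20, 26)

First set merges to [-16, -12), [-3, 7), [15, 48).
Second set merges to [9, 18), [20, 26).
[-16, -12) meets no B interval.
[-3, 7) meets no B interval.
[15, 48) ∩ B → [15, 18), [20, 26).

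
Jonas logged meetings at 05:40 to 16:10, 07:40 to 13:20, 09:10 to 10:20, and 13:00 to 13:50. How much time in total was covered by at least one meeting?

Merged: 05:40–16:10.
Length: 10 h 30 min.

10 h 30 min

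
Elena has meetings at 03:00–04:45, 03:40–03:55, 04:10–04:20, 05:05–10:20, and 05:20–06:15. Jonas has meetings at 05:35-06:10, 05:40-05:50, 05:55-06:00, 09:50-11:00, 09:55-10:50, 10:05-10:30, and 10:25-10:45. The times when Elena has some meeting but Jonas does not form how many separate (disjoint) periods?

First set merges to 03:00–04:45, 05:05–10:20.
Second set merges to 05:35–06:10, 09:50–11:00.
A \ B = 03:00–04:45, 05:05–05:35, 06:10–09:50.
That is 3 disjoint pieces.

3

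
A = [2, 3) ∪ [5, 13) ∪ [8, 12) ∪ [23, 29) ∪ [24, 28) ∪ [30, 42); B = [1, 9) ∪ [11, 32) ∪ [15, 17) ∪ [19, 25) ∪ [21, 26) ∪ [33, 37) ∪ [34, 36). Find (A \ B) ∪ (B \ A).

First set merges to [2, 3), [5, 13), [23, 29), [30, 42).
Second set merges to [1, 9), [11, 32), [33, 37).
Only in the first: [9, 11), [32, 33), [37, 42).
Only in the second: [1, 2), [3, 5), [13, 23), [29, 30).
Together these are the periods covered by exactly one.

[1, 2) ∪ [3, 5) ∪ [9, 11) ∪ [13, 23) ∪ [29, 30) ∪ [32, 33) ∪ [37, 42)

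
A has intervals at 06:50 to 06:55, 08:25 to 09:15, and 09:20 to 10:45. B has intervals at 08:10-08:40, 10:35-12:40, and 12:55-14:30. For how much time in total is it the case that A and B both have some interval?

25 min

A ∩ B = 08:25-08:40, 10:35-10:45.
Total: 15 min + 10 min = 25 min.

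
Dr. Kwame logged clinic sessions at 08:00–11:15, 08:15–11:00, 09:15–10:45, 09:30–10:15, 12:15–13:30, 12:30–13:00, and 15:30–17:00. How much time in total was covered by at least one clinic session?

6 h

Merged: 08:00–11:15, 12:15–13:30, 15:30–17:00.
Lengths: 3 h 15 min + 1 h 15 min + 1 h 30 min = 6 h.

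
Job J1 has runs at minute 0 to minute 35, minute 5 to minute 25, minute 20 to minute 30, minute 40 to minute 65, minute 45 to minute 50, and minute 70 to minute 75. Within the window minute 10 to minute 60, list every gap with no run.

The merged coverage is minute 0 to minute 35, minute 40 to minute 65, minute 70 to minute 75.
Complement within minute 10 to minute 60: minute 35 to minute 40.

minute 35 to minute 40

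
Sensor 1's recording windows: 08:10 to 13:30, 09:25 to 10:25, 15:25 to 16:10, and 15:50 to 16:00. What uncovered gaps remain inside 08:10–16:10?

After merging, the occupied span is 08:10–13:30, 15:25–16:10.
Complement within 08:10–16:10: 13:30–15:25.

13:30–15:25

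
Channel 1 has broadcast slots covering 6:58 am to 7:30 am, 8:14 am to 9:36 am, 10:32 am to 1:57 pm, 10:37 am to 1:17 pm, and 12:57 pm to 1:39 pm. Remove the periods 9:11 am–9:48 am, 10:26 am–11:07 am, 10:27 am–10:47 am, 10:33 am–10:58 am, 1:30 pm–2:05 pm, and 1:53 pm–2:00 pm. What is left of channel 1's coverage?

6:58 am-7:30 am, 8:14 am-9:11 am, 11:07 am-1:30 pm

A, merged: 6:58 am-7:30 am, 8:14 am-9:36 am, 10:32 am-1:57 pm.
B, merged: 9:11 am-9:48 am, 10:26 am-11:07 am, 1:30 pm-2:05 pm.
6:58 am-7:30 am: no B overlap → unchanged.
8:14 am-9:36 am minus B → 8:14 am-9:11 am.
10:32 am-1:57 pm minus B → 11:07 am-1:30 pm.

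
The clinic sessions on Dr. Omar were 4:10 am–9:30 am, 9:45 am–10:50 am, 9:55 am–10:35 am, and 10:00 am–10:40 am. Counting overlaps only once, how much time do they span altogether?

Merged: 4:10 am–9:30 am, 9:45 am–10:50 am.
Lengths: 5 h 20 min + 1 h 5 min = 6 h 25 min.

6 h 25 min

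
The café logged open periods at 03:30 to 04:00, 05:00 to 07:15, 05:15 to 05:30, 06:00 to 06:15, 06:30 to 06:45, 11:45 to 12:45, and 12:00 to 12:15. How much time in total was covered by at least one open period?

Merged: 03:30–04:00, 05:00–07:15, 11:45–12:45.
Lengths: 30 min + 2 h 15 min + 1 h = 3 h 45 min.

3 h 45 min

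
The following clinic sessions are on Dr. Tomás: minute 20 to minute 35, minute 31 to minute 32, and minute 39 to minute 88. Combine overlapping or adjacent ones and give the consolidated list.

minute 20 to minute 35, minute 39 to minute 88

minute 31 to minute 32 overlaps/touches minute 20 to minute 35 → extend to minute 20 to minute 35.
minute 39 to minute 88 is disjoint → start new block.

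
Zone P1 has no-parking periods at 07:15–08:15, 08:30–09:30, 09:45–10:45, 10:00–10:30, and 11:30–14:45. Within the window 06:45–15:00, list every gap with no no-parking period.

Covered (merged): 07:15-08:15, 08:30-09:30, 09:45-10:45, 11:30-14:45.
Uncovered inside 06:45-15:00: 06:45-07:15, 08:15-08:30, 09:30-09:45, 10:45-11:30, 14:45-15:00.

06:45-07:15, 08:15-08:30, 09:30-09:45, 10:45-11:30, 14:45-15:00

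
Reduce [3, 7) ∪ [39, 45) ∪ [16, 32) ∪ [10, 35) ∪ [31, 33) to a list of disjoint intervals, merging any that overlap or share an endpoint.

Sort by start: [3, 7), [10, 35), [16, 32), [31, 33), [39, 45).
[10, 35) is disjoint → start new block.
[16, 32) overlaps/touches [10, 35) → extend to [10, 35).
[31, 33) overlaps/touches [10, 35) → extend to [10, 35).
[39, 45) is disjoint → start new block.

[3, 7) ∪ [10, 35) ∪ [39, 45)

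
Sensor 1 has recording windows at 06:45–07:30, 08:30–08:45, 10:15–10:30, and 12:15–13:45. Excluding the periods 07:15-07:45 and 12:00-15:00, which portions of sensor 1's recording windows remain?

06:45–07:15, 08:30–08:45, 10:15–10:30

06:45–07:30 \ B = 06:45–07:15.
08:30–08:45: nothing removed.
10:15–10:30: nothing removed.
12:15–13:45: entirely removed.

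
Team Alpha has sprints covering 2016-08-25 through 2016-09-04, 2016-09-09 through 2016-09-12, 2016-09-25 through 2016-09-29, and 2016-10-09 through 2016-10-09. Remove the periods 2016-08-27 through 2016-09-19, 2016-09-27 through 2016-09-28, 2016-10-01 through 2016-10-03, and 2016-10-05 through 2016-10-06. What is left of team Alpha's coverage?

2016-08-25 through 2016-08-26, 2016-09-25 through 2016-09-26, 2016-09-29 through 2016-09-29, 2016-10-09 through 2016-10-09

2016-08-25 through 2016-09-04 minus B → 2016-08-25 through 2016-08-26.
2016-09-09 through 2016-09-12: fully covered by B → removed.
2016-09-25 through 2016-09-29 minus B → 2016-09-25 through 2016-09-26, 2016-09-29 through 2016-09-29.
2016-10-09 through 2016-10-09: no B overlap → unchanged.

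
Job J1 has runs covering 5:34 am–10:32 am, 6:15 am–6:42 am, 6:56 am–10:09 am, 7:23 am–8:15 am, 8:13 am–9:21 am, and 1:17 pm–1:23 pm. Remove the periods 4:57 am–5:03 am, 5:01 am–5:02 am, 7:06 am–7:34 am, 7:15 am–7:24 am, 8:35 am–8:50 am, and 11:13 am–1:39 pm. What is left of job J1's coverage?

5:34 am–7:06 am, 7:34 am–8:35 am, 8:50 am–10:32 am

First set merges to 5:34 am–10:32 am, 1:17 pm–1:23 pm.
Second set merges to 4:57 am–5:03 am, 7:06 am–7:34 am, 8:35 am–8:50 am, 11:13 am–1:39 pm.
5:34 am–10:32 am minus B → 5:34 am–7:06 am, 7:34 am–8:35 am, 8:50 am–10:32 am.
1:17 pm–1:23 pm: fully covered by B → removed.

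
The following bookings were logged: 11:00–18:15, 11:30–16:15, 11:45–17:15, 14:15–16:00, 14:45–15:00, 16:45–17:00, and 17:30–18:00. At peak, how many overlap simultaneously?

5

Walk the sorted start/end points keeping a running depth.
The depth first hits 5 at 14:45.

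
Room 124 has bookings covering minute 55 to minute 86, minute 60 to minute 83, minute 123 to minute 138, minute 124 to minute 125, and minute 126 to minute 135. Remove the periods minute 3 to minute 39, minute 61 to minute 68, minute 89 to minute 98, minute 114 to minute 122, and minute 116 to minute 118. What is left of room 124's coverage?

First set merges to minute 55 to minute 86, minute 123 to minute 138.
Second set merges to minute 3 to minute 39, minute 61 to minute 68, minute 89 to minute 98, minute 114 to minute 122.
minute 55 to minute 86 with B removed leaves minute 55 to minute 61, minute 68 to minute 86.
minute 123 to minute 138 is untouched.

minute 55 to minute 61, minute 68 to minute 86, minute 123 to minute 138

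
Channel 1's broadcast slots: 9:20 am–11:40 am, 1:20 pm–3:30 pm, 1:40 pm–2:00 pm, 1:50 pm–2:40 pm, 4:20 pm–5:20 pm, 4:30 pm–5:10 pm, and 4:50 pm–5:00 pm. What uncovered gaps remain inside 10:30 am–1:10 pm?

11:40 am–1:10 pm

After merging, the occupied span is 9:20 am–11:40 am, 1:20 pm–3:30 pm, 4:20 pm–5:20 pm.
Uncovered inside 10:30 am–1:10 pm: 11:40 am–1:10 pm.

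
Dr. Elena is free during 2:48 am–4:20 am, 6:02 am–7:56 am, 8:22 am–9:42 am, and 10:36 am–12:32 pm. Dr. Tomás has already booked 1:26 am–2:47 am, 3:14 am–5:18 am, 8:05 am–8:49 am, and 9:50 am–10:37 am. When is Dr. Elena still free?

2:48 am-4:20 am with B removed leaves 2:48 am-3:14 am.
6:02 am-7:56 am is untouched.
8:22 am-9:42 am with B removed leaves 8:49 am-9:42 am.
10:36 am-12:32 pm with B removed leaves 10:37 am-12:32 pm.

2:48 am-3:14 am, 6:02 am-7:56 am, 8:49 am-9:42 am, 10:37 am-12:32 pm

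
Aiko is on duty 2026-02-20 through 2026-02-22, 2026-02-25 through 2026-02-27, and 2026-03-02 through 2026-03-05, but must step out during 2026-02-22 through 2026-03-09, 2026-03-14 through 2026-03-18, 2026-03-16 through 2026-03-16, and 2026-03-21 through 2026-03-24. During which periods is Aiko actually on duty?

2026-02-20 through 2026-02-21

B, merged: 2026-02-22 through 2026-03-09, 2026-03-14 through 2026-03-18, 2026-03-21 through 2026-03-24.
2026-02-20 through 2026-02-22 with B removed leaves 2026-02-20 through 2026-02-21.
2026-02-25 through 2026-02-27 lies entirely inside B → drops out.
2026-03-02 through 2026-03-05 lies entirely inside B → drops out.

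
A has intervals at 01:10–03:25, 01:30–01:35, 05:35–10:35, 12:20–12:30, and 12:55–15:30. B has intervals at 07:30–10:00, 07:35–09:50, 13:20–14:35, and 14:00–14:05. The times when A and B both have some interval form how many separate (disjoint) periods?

2

Merge the first list: 01:10–03:25, 05:35–10:35, 12:20–12:30, 12:55–15:30.
Merge the second list: 07:30–10:00, 13:20–14:35.
A ∩ B = 07:30–10:00, 13:20–14:35.
That is 2 disjoint pieces.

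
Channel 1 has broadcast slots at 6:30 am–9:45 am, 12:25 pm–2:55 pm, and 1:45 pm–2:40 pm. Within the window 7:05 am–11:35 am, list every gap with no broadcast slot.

The merged coverage is 6:30 am-9:45 am, 12:25 pm-2:55 pm.
Uncovered inside 7:05 am-11:35 am: 9:45 am-11:35 am.

9:45 am-11:35 am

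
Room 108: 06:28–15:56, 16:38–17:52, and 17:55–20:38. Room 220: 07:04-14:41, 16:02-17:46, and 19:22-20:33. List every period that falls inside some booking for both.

07:04-14:41, 16:38-17:46, 19:22-20:33

06:28-15:56 overlaps B on 07:04-14:41.
16:38-17:52 overlaps B on 16:38-17:46.
17:55-20:38 overlaps B on 19:22-20:33.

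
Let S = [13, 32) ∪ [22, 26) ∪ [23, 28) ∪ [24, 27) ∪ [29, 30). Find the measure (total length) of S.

Merged: [13, 32).
Length: 19.

19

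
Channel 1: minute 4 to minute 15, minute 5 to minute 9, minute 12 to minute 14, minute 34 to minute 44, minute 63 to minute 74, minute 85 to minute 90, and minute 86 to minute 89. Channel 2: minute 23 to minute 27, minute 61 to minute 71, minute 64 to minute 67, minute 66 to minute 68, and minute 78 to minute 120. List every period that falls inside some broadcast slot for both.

Merge the first list: minute 4 to minute 15, minute 34 to minute 44, minute 63 to minute 74, minute 85 to minute 90.
Merge the second list: minute 23 to minute 27, minute 61 to minute 71, minute 78 to minute 120.
minute 4 to minute 15: no overlap with the second set.
minute 34 to minute 44: no overlap with the second set.
minute 63 to minute 74 meets the second set on minute 63 to minute 71.
minute 85 to minute 90 meets the second set on minute 85 to minute 90.

minute 63 to minute 71, minute 85 to minute 90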